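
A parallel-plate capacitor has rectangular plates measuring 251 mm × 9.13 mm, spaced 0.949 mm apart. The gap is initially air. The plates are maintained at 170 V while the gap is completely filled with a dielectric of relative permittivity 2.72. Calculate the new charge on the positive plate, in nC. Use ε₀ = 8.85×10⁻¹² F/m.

Q ≈ 9.88 nC

A = 251 × 9.13 mm² = 2.29×10⁻³ m².
Initially C₁ = ε₀A/d = 8.85×10⁻¹² × 2.29×10⁻³ / 9.49×10⁻⁴ = 2.14×10⁻¹¹ F.
Q₁ = 3.63×10⁻⁹ C.
Battery connected ⇒ V is held fixed. C₂ = 2.72 C₁ and Q = CV, so Q₂/Q₁ = C₂/C₁ = 2.72.
Q₂ = 2.72 × 3.63×10⁻⁹ = 9.88×10⁻⁹ C.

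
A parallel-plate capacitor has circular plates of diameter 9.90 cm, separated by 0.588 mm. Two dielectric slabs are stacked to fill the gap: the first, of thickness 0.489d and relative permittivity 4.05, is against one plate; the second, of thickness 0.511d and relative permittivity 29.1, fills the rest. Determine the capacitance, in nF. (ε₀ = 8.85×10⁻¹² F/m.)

A = π(9.90/2 cm)² = 7.70×10⁻³ m².
Stacked slabs ⇒ two capacitors in series, each with the full plate area.
C₁ = κ₁ε₀A/d₁ = 4.05 × 8.85×10⁻¹² × 7.70×10⁻³ / 2.88×10⁻⁴ = 9.60×10⁻¹⁰ F.
C₂ = κ₂ε₀A/d₂ = 29.1 × 8.85×10⁻¹² × 7.70×10⁻³ / 3.00×10⁻⁴ = 6.60×10⁻⁹ F.
C = (1/C₁ + 1/C₂)⁻¹ = 8.38×10⁻¹⁰ F.

0.838 nF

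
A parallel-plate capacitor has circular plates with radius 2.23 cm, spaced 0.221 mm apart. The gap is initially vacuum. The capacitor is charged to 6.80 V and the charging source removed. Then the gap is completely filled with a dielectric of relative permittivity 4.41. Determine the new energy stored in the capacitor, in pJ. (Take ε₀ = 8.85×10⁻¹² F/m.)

U ≈ 328 pJ

A = π(2.23 cm)² = 1.56×10⁻³ m².
Initially C₁ = ε₀A/d = 8.85×10⁻¹² × 1.56×10⁻³ / 2.21×10⁻⁴ = 6.26×10⁻¹¹ F.
U₁ = 1.45×10⁻⁹ J.
Isolated ⇒ Q is held fixed. C₂ = 4.41 C₁ and U = Q²/(2C), so U₂/U₁ = C₁/C₂ = 0.227.
U₂ = 0.227 × 1.45×10⁻⁹ = 3.28×10⁻¹⁰ J.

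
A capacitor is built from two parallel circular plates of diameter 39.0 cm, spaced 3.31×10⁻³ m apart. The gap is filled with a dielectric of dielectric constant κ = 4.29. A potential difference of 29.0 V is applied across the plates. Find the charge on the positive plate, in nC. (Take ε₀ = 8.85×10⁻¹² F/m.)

A = π(39.0/2 cm)² = 0.119 m².
C = κε₀A/d = 4.29 × 8.85×10⁻¹² × 0.119 / 3.31×10⁻³ = 1.37×10⁻⁹ F.
Q = CV = 1.37×10⁻⁹ × 29.0 = 3.97×10⁻⁸ C.

Q ≈ 39.7 nC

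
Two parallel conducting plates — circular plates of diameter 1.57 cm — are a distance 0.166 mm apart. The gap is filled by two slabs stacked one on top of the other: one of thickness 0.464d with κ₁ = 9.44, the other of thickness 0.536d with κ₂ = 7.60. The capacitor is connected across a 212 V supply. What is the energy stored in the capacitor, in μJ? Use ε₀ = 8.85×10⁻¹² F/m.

A = π(1.57/2 cm)² = 1.94×10⁻⁴ m².
Stacked slabs ⇒ two capacitors in series, each with the full plate area.
C₁ = κ₁ε₀A/d₁ = 9.44 × 8.85×10⁻¹² × 1.94×10⁻⁴ / 7.70×10⁻⁵ = 2.10×10⁻¹⁰ F.
C₂ = κ₂ε₀A/d₂ = 7.60 × 8.85×10⁻¹² × 1.94×10⁻⁴ / 8.90×10⁻⁵ = 1.46×10⁻¹⁰ F.
C = (1/C₁ + 1/C₂)⁻¹ = 8.62×10⁻¹¹ F.
U = ½CV² = ½ × 8.62×10⁻¹¹ × (212)² = 1.94×10⁻⁶ J.

U ≈ 1.94 μJ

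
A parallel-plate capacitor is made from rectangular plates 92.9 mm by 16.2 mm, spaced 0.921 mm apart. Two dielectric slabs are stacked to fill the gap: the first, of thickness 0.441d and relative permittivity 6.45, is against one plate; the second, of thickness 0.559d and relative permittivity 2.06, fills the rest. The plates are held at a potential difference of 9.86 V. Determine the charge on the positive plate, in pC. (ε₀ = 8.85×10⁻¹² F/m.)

A = 92.9 × 16.2 mm² = 1.50×10⁻³ m².
Stacked slabs ⇒ two capacitors in series, each with the full plate area.
C₁ = κ₁ε₀A/d₁ = 6.45 × 8.85×10⁻¹² × 1.50×10⁻³ / 4.06×10⁻⁴ = 2.12×10⁻¹⁰ F.
C₂ = κ₂ε₀A/d₂ = 2.06 × 8.85×10⁻¹² × 1.50×10⁻³ / 5.15×10⁻⁴ = 5.33×10⁻¹¹ F.
C = (1/C₁ + 1/C₂)⁻¹ = 4.26×10⁻¹¹ F.
Q = CV = 4.26×10⁻¹¹ × 9.86 = 4.20×10⁻¹⁰ C.

Q ≈ 420 pC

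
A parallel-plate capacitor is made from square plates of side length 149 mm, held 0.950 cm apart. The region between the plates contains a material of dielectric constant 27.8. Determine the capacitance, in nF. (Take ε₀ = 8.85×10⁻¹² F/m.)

0.575 nF

A = (149 mm)² = 2.22×10⁻² m².
C = κε₀A/d = 27.8 × 8.85×10⁻¹² × 2.22×10⁻² / 9.50×10⁻³ = 5.75×10⁻¹⁰ F.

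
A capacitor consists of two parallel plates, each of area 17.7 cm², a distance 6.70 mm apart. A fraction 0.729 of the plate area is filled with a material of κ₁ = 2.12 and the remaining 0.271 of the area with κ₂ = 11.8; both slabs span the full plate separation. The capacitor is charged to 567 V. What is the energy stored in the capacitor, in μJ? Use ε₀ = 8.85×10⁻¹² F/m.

A = 17.7 cm² = 1.77×10⁻³ m².
Side-by-side slabs ⇒ two capacitors in parallel, each spanning the full gap.
C₁ = κ₁ε₀A₁/d = 2.12 × 8.85×10⁻¹² × 1.29×10⁻³ / 6.70×10⁻³ = 3.61×10⁻¹² F.
C₂ = κ₂ε₀A₂/d = 11.8 × 8.85×10⁻¹² × 4.80×10⁻⁴ / 6.70×10⁻³ = 7.48×10⁻¹² F.
C = C₁ + C₂ = 1.11×10⁻¹¹ F.
U = ½CV² = ½ × 1.11×10⁻¹¹ × (567)² = 1.78×10⁻⁶ J.

U ≈ 1.78 μJ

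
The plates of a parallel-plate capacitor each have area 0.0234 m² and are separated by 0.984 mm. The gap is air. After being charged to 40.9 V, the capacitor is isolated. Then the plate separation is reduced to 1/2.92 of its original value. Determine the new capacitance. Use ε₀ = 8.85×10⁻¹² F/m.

C ≈ 0.615 nF

Initially C₁ = ε₀A/d = 8.85×10⁻¹² × 2.34×10⁻² / 9.84×10⁻⁴ = 2.10×10⁻¹⁰ F.
C = ε₀A/d scales as 1/d, so C₂/C₁ = d₁/d₂ = 2.92.
C₂ = 2.92 × 2.10×10⁻¹⁰ = 6.15×10⁻¹⁰ F.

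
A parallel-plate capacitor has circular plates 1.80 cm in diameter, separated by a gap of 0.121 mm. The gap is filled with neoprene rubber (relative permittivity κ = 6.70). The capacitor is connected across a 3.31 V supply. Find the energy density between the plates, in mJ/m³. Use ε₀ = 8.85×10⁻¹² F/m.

E = V/d = 3.31 / 1.21×10⁻⁴ = 2.74×10⁴ V/m.
u = ½κε₀E² = ½ × 6.70 × 8.85×10⁻¹² × (2.74×10⁴)² = 2.22×10⁻² J/m³.

22.2 mJ/m³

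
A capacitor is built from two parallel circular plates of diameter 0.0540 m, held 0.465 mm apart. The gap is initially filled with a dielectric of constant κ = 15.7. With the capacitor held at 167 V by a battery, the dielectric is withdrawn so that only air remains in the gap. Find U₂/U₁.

Battery connected ⇒ V is held fixed.
C₂ = 0.0637 C₁ and U = ½CV², so U₂/U₁ = C₂/C₁ = 0.0637.

0.0637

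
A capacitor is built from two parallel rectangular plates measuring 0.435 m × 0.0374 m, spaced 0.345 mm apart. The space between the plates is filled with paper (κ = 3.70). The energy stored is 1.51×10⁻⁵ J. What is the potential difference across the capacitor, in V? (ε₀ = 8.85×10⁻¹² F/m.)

A = 0.435 × 0.0374 m² = 1.63×10⁻² m².
C = κε₀A/d = 3.70 × 8.85×10⁻¹² × 1.63×10⁻² / 3.45×10⁻⁴ = 1.54×10⁻⁹ F.
V = √(2U/C) = √(2 × 1.51×10⁻⁵ / 1.54×10⁻⁹) = 1.40×10² V.

140 V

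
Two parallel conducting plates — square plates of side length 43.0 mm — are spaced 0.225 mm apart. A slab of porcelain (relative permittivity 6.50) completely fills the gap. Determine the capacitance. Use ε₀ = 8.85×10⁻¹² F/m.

A = (43.0 mm)² = 1.85×10⁻³ m².
C = κε₀A/d = 6.50 × 8.85×10⁻¹² × 1.85×10⁻³ / 2.25×10⁻⁴ = 4.73×10⁻¹⁰ F.

C ≈ 473 pF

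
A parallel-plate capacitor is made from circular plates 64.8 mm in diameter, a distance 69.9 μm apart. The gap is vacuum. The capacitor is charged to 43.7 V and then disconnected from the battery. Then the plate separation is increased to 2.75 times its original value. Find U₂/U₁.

Isolated ⇒ Q is held fixed.
C₂ = 0.364 C₁ and U = Q²/(2C), so U₂/U₁ = C₁/C₂ = 2.75.

U₂/U₁ ≈ 2.75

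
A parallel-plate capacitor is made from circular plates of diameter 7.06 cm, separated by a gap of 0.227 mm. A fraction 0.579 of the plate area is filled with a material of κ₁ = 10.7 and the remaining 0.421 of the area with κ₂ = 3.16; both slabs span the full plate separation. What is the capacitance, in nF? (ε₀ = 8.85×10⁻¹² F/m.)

1.15 nF

A = π(7.06/2 cm)² = 3.91×10⁻³ m².
Side-by-side slabs ⇒ two capacitors in parallel, each spanning the full gap.
C₁ = κ₁ε₀A₁/d = 10.7 × 8.85×10⁻¹² × 2.27×10⁻³ / 2.27×10⁻⁴ = 9.46×10⁻¹⁰ F.
C₂ = κ₂ε₀A₂/d = 3.16 × 8.85×10⁻¹² × 1.65×10⁻³ / 2.27×10⁻⁴ = 2.03×10⁻¹⁰ F.
C = C₁ + C₂ = 1.15×10⁻⁹ F.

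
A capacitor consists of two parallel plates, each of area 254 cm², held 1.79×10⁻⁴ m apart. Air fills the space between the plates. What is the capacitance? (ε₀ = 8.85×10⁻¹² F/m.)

A = 254 cm² = 2.54×10⁻² m².
C = ε₀A/d = 8.85×10⁻¹² × 2.54×10⁻² / 1.79×10⁻⁴ = 1.26×10⁻⁹ F.

1.26 nF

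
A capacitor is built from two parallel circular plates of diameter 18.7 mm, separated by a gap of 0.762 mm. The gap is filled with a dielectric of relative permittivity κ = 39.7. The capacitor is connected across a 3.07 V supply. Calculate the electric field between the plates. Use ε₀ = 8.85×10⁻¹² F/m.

E = V/d = 3.07 / 7.62×10⁻⁴ = 4.03×10³ V/m.

E ≈ 4.03 kV/m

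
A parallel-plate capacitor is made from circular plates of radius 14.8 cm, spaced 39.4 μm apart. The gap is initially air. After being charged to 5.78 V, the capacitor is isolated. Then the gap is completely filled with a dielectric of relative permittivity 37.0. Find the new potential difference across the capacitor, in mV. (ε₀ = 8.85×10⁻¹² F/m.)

V ≈ 156 mV

A = π(14.8 cm)² = 6.88×10⁻² m².
Initially C₁ = ε₀A/d = 8.85×10⁻¹² × 6.88×10⁻² / 3.94×10⁻⁵ = 1.55×10⁻⁸ F.
V₁ = 5.78 V.
Isolated ⇒ Q is held fixed. C₂ = 37.0 C₁ and V = Q/C, so V₂/V₁ = C₁/C₂ = 0.0270.
V₂ = 0.0270 × 5.78 = 0.156 V.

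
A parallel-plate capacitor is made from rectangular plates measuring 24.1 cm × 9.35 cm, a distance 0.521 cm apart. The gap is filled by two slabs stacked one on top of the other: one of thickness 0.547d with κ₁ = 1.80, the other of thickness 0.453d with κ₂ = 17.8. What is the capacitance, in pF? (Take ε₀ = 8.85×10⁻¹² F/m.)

116 pF

A = 24.1 × 9.35 cm² = 2.25×10⁻² m².
Stacked slabs ⇒ two capacitors in series, each with the full plate area.
C₁ = κ₁ε₀A/d₁ = 1.80 × 8.85×10⁻¹² × 2.25×10⁻² / 2.85×10⁻³ = 1.26×10⁻¹⁰ F.
C₂ = κ₂ε₀A/d₂ = 17.8 × 8.85×10⁻¹² × 2.25×10⁻² / 2.36×10⁻³ = 1.50×10⁻⁹ F.
C = (1/C₁ + 1/C₂)⁻¹ = 1.16×10⁻¹⁰ F.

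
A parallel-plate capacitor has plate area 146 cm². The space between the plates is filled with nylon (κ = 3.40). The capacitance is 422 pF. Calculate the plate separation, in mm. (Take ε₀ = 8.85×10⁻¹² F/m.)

1.04 mm

A = 146 cm² = 1.46×10⁻² m².
d = κε₀A/C = 3.40 × 8.85×10⁻¹² × 1.46×10⁻² / 4.22×10⁻¹⁰ = 1.04×10⁻³ m.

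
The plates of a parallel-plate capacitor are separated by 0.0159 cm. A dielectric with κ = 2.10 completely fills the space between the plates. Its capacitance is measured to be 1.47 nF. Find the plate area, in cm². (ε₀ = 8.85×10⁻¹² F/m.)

A = Cd/(κε₀) = 1.47×10⁻⁹ × 1.59×10⁻⁴ / (2.10 × 8.85×10⁻¹²) = 1.26×10⁻² m².

126 cm²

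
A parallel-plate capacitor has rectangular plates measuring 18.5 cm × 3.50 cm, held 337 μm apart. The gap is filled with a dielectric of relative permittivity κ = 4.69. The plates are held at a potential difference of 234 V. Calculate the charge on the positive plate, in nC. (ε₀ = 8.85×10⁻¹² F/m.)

A = 18.5 × 3.50 cm² = 6.47×10⁻³ m².
C = κε₀A/d = 4.69 × 8.85×10⁻¹² × 6.47×10⁻³ / 3.37×10⁻⁴ = 7.97×10⁻¹⁰ F.
Q = CV = 7.97×10⁻¹⁰ × 234 = 1.87×10⁻⁷ C.

187 nC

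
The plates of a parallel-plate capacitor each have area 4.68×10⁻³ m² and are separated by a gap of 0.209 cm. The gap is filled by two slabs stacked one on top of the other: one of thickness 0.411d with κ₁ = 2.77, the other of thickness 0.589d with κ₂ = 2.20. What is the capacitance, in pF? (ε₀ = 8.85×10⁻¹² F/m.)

C ≈ 47.6 pF

Stacked slabs ⇒ two capacitors in series, each with the full plate area.
C₁ = κ₁ε₀A/d₁ = 2.77 × 8.85×10⁻¹² × 4.68×10⁻³ / 8.59×10⁻⁴ = 1.34×10⁻¹⁰ F.
C₂ = κ₂ε₀A/d₂ = 2.20 × 8.85×10⁻¹² × 4.68×10⁻³ / 1.23×10⁻³ = 7.40×10⁻¹¹ F.
C = (1/C₁ + 1/C₂)⁻¹ = 4.76×10⁻¹¹ F.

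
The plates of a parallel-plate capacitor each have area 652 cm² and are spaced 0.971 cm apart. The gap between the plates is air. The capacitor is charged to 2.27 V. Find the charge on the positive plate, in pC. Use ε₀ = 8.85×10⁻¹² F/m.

Q ≈ 135 pC

A = 652 cm² = 6.52×10⁻² m².
C = ε₀A/d = 8.85×10⁻¹² × 6.52×10⁻² / 9.71×10⁻³ = 5.94×10⁻¹¹ F.
Q = CV = 5.94×10⁻¹¹ × 2.27 = 1.35×10⁻¹⁰ C.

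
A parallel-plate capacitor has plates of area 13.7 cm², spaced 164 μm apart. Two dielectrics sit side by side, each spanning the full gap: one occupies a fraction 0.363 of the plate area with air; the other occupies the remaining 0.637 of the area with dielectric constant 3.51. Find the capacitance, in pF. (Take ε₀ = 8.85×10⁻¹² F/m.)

A = 13.7 cm² = 1.37×10⁻³ m².
Side-by-side slabs ⇒ two capacitors in parallel, each spanning the full gap.
C₁ = κ₁ε₀A₁/d = 1.00 × 8.85×10⁻¹² × 4.97×10⁻⁴ / 1.64×10⁻⁴ = 2.68×10⁻¹¹ F.
C₂ = κ₂ε₀A₂/d = 3.51 × 8.85×10⁻¹² × 8.73×10⁻⁴ / 1.64×10⁻⁴ = 1.65×10⁻¹⁰ F.
C = C₁ + C₂ = 1.92×10⁻¹⁰ F.

C ≈ 192 pF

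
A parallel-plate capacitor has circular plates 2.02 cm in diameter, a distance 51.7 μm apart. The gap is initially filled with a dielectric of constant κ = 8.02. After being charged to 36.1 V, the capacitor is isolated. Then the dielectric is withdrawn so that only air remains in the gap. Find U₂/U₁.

Isolated ⇒ Q is held fixed.
C₂ = 0.125 C₁ and U = Q²/(2C), so U₂/U₁ = C₁/C₂ = 8.02.

8.02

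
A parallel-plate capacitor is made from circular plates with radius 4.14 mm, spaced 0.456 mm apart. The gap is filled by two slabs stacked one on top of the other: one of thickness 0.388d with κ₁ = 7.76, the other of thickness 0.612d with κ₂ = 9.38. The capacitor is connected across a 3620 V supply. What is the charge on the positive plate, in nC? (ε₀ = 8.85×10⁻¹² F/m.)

A = π(4.14 mm)² = 5.38×10⁻⁵ m².
Stacked slabs ⇒ two capacitors in series, each with the full plate area.
C₁ = κ₁ε₀A/d₁ = 7.76 × 8.85×10⁻¹² × 5.38×10⁻⁵ / 1.77×10⁻⁴ = 2.09×10⁻¹¹ F.
C₂ = κ₂ε₀A/d₂ = 9.38 × 8.85×10⁻¹² × 5.38×10⁻⁵ / 2.79×10⁻⁴ = 1.60×10⁻¹¹ F.
C = (1/C₁ + 1/C₂)⁻¹ = 9.07×10⁻¹² F.
Q = CV = 9.07×10⁻¹² × 3620 = 3.28×10⁻⁸ C.

Q ≈ 32.8 nC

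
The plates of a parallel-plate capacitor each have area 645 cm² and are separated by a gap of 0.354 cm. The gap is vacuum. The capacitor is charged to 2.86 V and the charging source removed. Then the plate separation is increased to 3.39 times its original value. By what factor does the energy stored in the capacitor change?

3.39

Isolated ⇒ Q is held fixed.
C₂ = 0.295 C₁ and U = Q²/(2C), so U₂/U₁ = C₁/C₂ = 3.39.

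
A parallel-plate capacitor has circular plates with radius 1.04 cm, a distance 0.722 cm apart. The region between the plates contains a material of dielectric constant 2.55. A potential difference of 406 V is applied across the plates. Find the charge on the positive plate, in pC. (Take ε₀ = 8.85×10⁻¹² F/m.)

431 pC

A = π(1.04 cm)² = 3.40×10⁻⁴ m².
C = κε₀A/d = 2.55 × 8.85×10⁻¹² × 3.40×10⁻⁴ / 7.22×10⁻³ = 1.06×10⁻¹² F.
Q = CV = 1.06×10⁻¹² × 406 = 4.31×10⁻¹⁰ C.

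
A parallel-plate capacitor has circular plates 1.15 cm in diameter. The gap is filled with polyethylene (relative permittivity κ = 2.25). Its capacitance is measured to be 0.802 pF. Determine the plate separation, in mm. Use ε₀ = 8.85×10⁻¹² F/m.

A = π(1.15/2 cm)² = 1.04×10⁻⁴ m².
d = κε₀A/C = 2.25 × 8.85×10⁻¹² × 1.04×10⁻⁴ / 8.02×10⁻¹³ = 2.58×10⁻³ m.

d ≈ 2.58 mm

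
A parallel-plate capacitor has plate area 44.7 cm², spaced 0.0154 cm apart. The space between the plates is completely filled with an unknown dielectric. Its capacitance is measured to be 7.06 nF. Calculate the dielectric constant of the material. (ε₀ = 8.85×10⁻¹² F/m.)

A = 44.7 cm² = 4.47×10⁻³ m².
κ = Cd/(ε₀A) = 7.06×10⁻⁹ × 1.54×10⁻⁴ / (8.85×10⁻¹² × 4.47×10⁻³) = 27.5.

κ ≈ 27.5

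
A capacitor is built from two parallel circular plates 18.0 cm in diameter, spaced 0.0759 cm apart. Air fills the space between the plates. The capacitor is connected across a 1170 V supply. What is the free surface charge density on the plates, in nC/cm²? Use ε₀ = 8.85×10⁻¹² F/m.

A = π(18.0/2 cm)² = 2.54×10⁻² m².
C = ε₀A/d = 8.85×10⁻¹² × 2.54×10⁻² / 7.59×10⁻⁴ = 2.97×10⁻¹⁰ F.
σ = Q/A = CV/A = 2.97×10⁻¹⁰ × 1170 / 2.54×10⁻² = 1.36×10⁻⁵ C/m².

1.36 nC/cm²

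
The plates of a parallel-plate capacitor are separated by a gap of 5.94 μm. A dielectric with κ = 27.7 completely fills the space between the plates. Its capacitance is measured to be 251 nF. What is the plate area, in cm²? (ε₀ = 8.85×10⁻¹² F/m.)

60.8 cm²

A = Cd/(κε₀) = 2.51×10⁻⁷ × 5.94×10⁻⁶ / (27.7 × 8.85×10⁻¹²) = 6.08×10⁻³ m².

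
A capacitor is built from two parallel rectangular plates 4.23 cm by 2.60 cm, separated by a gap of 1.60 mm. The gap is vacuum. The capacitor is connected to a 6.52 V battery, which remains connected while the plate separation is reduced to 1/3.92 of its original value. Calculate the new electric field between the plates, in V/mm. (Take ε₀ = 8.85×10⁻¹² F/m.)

A = 4.23 × 2.60 cm² = 1.10×10⁻³ m².
Initially C₁ = ε₀A/d = 8.85×10⁻¹² × 1.10×10⁻³ / 1.60×10⁻³ = 6.08×10⁻¹² F.
E₁ = 4.07×10³ V/m.
Battery connected ⇒ V is held fixed. E = V/d, so E₂/E₁ = d₁/d₂ = 3.92.
E₂ = 3.92 × 4.07×10³ = 1.60×10⁴ V/m.

16.0 V/mm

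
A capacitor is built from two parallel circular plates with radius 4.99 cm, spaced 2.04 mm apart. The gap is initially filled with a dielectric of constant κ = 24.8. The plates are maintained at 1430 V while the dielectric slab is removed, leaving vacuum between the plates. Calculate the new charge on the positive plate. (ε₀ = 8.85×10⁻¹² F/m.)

A = π(4.99 cm)² = 7.82×10⁻³ m².
Initially C₁ = κε₀A/d = 24.8 × 8.85×10⁻¹² × 7.82×10⁻³ / 2.04×10⁻³ = 8.42×10⁻¹⁰ F.
Q₁ = 1.20×10⁻⁶ C.
Battery connected ⇒ V is held fixed. C₂ = 0.0403 C₁ and Q = CV, so Q₂/Q₁ = C₂/C₁ = 0.0403.
Q₂ = 0.0403 × 1.20×10⁻⁶ = 4.85×10⁻⁸ C.

48.5 nC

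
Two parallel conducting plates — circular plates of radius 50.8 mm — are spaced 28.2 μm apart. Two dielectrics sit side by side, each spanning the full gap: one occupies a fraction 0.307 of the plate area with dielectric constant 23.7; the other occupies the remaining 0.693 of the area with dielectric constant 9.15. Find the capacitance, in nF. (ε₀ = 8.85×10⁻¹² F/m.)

C ≈ 34.6 nF

A = π(50.8 mm)² = 8.11×10⁻³ m².
Side-by-side slabs ⇒ two capacitors in parallel, each spanning the full gap.
C₁ = κ₁ε₀A₁/d = 23.7 × 8.85×10⁻¹² × 2.49×10⁻³ / 2.82×10⁻⁵ = 1.85×10⁻⁸ F.
C₂ = κ₂ε₀A₂/d = 9.15 × 8.85×10⁻¹² × 5.62×10⁻³ / 2.82×10⁻⁵ = 1.61×10⁻⁸ F.
C = C₁ + C₂ = 3.46×10⁻⁸ F.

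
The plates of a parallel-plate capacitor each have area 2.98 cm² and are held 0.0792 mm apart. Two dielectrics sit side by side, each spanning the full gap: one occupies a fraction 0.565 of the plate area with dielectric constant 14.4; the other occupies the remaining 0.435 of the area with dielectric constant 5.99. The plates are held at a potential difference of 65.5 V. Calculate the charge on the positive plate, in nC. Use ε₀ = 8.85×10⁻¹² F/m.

A = 2.98 cm² = 2.98×10⁻⁴ m².
Side-by-side slabs ⇒ two capacitors in parallel, each spanning the full gap.
C₁ = κ₁ε₀A₁/d = 14.4 × 8.85×10⁻¹² × 1.68×10⁻⁴ / 7.92×10⁻⁵ = 2.71×10⁻¹⁰ F.
C₂ = κ₂ε₀A₂/d = 5.99 × 8.85×10⁻¹² × 1.30×10⁻⁴ / 7.92×10⁻⁵ = 8.68×10⁻¹¹ F.
C = C₁ + C₂ = 3.58×10⁻¹⁰ F.
Q = CV = 3.58×10⁻¹⁰ × 65.5 = 2.34×10⁻⁸ C.

Q ≈ 23.4 nC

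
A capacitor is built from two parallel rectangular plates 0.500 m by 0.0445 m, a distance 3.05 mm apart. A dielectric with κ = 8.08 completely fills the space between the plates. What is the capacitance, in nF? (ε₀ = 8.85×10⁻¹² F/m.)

A = 0.500 × 0.0445 m² = 2.22×10⁻² m².
C = κε₀A/d = 8.08 × 8.85×10⁻¹² × 2.22×10⁻² / 3.05×10⁻³ = 5.22×10⁻¹⁰ F.

0.522 nF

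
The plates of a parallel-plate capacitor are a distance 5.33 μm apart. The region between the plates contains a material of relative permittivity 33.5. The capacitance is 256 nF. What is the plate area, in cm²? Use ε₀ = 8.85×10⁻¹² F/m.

46.0 cm²

A = Cd/(κε₀) = 2.56×10⁻⁷ × 5.33×10⁻⁶ / (33.5 × 8.85×10⁻¹²) = 4.60×10⁻³ m².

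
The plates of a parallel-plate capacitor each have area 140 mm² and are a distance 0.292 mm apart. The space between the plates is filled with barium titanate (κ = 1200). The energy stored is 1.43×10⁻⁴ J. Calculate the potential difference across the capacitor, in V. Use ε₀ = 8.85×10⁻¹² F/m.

237 V

A = 140 mm² = 1.40×10⁻⁴ m².
C = κε₀A/d = 1200 × 8.85×10⁻¹² × 1.40×10⁻⁴ / 2.92×10⁻⁴ = 5.09×10⁻⁹ F.
V = √(2U/C) = √(2 × 1.43×10⁻⁴ / 5.09×10⁻⁹) = 2.37×10² V.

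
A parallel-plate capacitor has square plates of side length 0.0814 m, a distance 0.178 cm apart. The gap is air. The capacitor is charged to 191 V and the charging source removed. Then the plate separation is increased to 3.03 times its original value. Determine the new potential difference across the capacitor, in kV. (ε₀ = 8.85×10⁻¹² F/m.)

A = (0.0814 m)² = 6.63×10⁻³ m².
Initially C₁ = ε₀A/d = 8.85×10⁻¹² × 6.63×10⁻³ / 1.78×10⁻³ = 3.29×10⁻¹¹ F.
V₁ = 1.91×10² V.
Isolated ⇒ Q is held fixed. C₂ = 0.330 C₁ and V = Q/C, so V₂/V₁ = C₁/C₂ = 3.03.
V₂ = 3.03 × 1.91×10² = 5.79×10² V.

0.579 kV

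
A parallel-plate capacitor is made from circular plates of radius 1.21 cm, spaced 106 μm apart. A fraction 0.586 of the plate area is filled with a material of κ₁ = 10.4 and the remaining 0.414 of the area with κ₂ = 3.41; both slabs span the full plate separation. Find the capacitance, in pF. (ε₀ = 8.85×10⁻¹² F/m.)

288 pF

A = π(1.21 cm)² = 4.60×10⁻⁴ m².
Side-by-side slabs ⇒ two capacitors in parallel, each spanning the full gap.
C₁ = κ₁ε₀A₁/d = 10.4 × 8.85×10⁻¹² × 2.70×10⁻⁴ / 1.06×10⁻⁴ = 2.34×10⁻¹⁰ F.
C₂ = κ₂ε₀A₂/d = 3.41 × 8.85×10⁻¹² × 1.90×10⁻⁴ / 1.06×10⁻⁴ = 5.42×10⁻¹¹ F.
C = C₁ + C₂ = 2.88×10⁻¹⁰ F.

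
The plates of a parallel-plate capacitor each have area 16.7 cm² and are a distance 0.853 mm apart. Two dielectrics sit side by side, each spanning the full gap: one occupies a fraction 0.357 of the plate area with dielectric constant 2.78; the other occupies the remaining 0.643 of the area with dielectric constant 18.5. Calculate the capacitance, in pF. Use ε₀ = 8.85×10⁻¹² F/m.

C ≈ 223 pF

A = 16.7 cm² = 1.67×10⁻³ m².
Side-by-side slabs ⇒ two capacitors in parallel, each spanning the full gap.
C₁ = κ₁ε₀A₁/d = 2.78 × 8.85×10⁻¹² × 5.96×10⁻⁴ / 8.53×10⁻⁴ = 1.72×10⁻¹¹ F.
C₂ = κ₂ε₀A₂/d = 18.5 × 8.85×10⁻¹² × 1.07×10⁻³ / 8.53×10⁻⁴ = 2.06×10⁻¹⁰ F.
C = C₁ + C₂ = 2.23×10⁻¹⁰ F.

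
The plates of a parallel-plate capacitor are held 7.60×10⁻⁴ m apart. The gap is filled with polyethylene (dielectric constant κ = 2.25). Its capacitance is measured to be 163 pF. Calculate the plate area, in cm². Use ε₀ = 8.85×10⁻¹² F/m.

62.2 cm²

A = Cd/(κε₀) = 1.63×10⁻¹⁰ × 7.60×10⁻⁴ / (2.25 × 8.85×10⁻¹²) = 6.22×10⁻³ m².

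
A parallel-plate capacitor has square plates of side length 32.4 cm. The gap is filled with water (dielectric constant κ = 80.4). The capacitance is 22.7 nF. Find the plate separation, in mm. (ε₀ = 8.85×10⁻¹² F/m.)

A = (32.4 cm)² = 0.105 m².
d = κε₀A/C = 80.4 × 8.85×10⁻¹² × 0.105 / 2.27×10⁻⁸ = 3.29×10⁻³ m.

3.29 mm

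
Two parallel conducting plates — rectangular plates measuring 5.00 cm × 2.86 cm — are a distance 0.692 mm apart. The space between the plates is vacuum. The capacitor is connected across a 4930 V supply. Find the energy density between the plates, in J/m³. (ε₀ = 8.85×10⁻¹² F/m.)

u ≈ 225 J/m³

E = V/d = 4930 / 6.92×10⁻⁴ = 7.12×10⁶ V/m.
u = ½ε₀E² = ½ × 8.85×10⁻¹² × (7.12×10⁶)² = 2.25×10² J/m³.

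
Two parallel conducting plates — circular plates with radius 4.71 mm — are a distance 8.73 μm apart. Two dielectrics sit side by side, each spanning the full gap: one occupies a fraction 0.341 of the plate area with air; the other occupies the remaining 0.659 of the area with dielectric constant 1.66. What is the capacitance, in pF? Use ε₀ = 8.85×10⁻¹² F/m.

A = π(4.71 mm)² = 6.97×10⁻⁵ m².
Side-by-side slabs ⇒ two capacitors in parallel, each spanning the full gap.
C₁ = κ₁ε₀A₁/d = 1.00 × 8.85×10⁻¹² × 2.38×10⁻⁵ / 8.73×10⁻⁶ = 2.41×10⁻¹¹ F.
C₂ = κ₂ε₀A₂/d = 1.66 × 8.85×10⁻¹² × 4.59×10⁻⁵ / 8.73×10⁻⁶ = 7.73×10⁻¹¹ F.
C = C₁ + C₂ = 1.01×10⁻¹⁰ F.

101 pF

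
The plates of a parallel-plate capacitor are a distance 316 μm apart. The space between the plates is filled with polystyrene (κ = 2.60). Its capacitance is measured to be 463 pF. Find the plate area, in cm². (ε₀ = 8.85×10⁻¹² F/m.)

A ≈ 63.6 cm²

A = Cd/(κε₀) = 4.63×10⁻¹⁰ × 3.16×10⁻⁴ / (2.60 × 8.85×10⁻¹²) = 6.36×10⁻³ m².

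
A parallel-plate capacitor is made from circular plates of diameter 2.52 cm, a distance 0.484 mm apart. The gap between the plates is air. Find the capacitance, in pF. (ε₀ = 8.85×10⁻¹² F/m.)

9.12 pF

A = π(2.52/2 cm)² = 4.99×10⁻⁴ m².
C = ε₀A/d = 8.85×10⁻¹² × 4.99×10⁻⁴ / 4.84×10⁻⁴ = 9.12×10⁻¹² F.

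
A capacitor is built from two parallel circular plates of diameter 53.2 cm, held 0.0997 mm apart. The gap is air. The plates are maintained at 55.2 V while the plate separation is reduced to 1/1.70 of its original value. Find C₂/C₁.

1.70

C = ε₀A/d scales as 1/d, so C₂/C₁ = d₁/d₂ = 1.70.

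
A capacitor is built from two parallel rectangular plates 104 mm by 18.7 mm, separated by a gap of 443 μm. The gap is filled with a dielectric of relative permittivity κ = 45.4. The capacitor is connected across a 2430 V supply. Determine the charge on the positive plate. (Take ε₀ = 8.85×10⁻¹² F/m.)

4.29 μC

A = 104 × 18.7 mm² = 1.94×10⁻³ m².
C = κε₀A/d = 45.4 × 8.85×10⁻¹² × 1.94×10⁻³ / 4.43×10⁻⁴ = 1.76×10⁻⁹ F.
Q = CV = 1.76×10⁻⁹ × 2430 = 4.29×10⁻⁶ C.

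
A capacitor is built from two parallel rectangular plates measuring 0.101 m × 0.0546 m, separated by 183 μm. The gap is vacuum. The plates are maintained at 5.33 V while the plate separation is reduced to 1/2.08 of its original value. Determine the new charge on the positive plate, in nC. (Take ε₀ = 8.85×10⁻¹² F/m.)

Q ≈ 2.96 nC

A = 0.101 × 0.0546 m² = 5.51×10⁻³ m².
Initially C₁ = ε₀A/d = 8.85×10⁻¹² × 5.51×10⁻³ / 1.83×10⁻⁴ = 2.67×10⁻¹⁰ F.
Q₁ = 1.42×10⁻⁹ C.
Battery connected ⇒ V is held fixed. C₂ = 2.08 C₁ and Q = CV, so Q₂/Q₁ = C₂/C₁ = 2.08.
Q₂ = 2.08 × 1.42×10⁻⁹ = 2.96×10⁻⁹ C.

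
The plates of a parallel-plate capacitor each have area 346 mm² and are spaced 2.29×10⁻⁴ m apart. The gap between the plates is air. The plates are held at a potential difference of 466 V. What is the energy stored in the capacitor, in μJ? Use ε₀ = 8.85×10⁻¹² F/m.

U ≈ 1.45 μJ

A = 346 mm² = 3.46×10⁻⁴ m².
C = ε₀A/d = 8.85×10⁻¹² × 3.46×10⁻⁴ / 2.29×10⁻⁴ = 1.34×10⁻¹¹ F.
U = ½CV² = ½ × 1.34×10⁻¹¹ × (466)² = 1.45×10⁻⁶ J.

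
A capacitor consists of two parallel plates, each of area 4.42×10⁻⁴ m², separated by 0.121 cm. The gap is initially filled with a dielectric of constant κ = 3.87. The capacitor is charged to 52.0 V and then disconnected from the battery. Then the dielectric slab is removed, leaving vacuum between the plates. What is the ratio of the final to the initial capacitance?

C = κε₀A/d scales with κ, so C₂/C₁ = 1/κ = 1/3.87 = 0.258.

C₂/C₁ ≈ 0.258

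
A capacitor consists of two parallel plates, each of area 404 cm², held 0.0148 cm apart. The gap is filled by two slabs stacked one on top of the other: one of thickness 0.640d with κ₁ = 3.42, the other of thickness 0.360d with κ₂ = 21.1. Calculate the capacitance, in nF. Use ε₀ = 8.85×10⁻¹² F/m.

11.8 nF

A = 404 cm² = 4.04×10⁻² m².
Stacked slabs ⇒ two capacitors in series, each with the full plate area.
C₁ = κ₁ε₀A/d₁ = 3.42 × 8.85×10⁻¹² × 4.04×10⁻² / 9.47×10⁻⁵ = 1.29×10⁻⁸ F.
C₂ = κ₂ε₀A/d₂ = 21.1 × 8.85×10⁻¹² × 4.04×10⁻² / 5.33×10⁻⁵ = 1.42×10⁻⁷ F.
C = (1/C₁ + 1/C₂)⁻¹ = 1.18×10⁻⁸ F.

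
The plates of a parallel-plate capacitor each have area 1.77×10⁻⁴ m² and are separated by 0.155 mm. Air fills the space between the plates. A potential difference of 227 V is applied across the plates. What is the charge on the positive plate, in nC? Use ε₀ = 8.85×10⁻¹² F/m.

C = ε₀A/d = 8.85×10⁻¹² × 1.77×10⁻⁴ / 1.55×10⁻⁴ = 1.01×10⁻¹¹ F.
Q = CV = 1.01×10⁻¹¹ × 227 = 2.29×10⁻⁹ C.

Q ≈ 2.29 nC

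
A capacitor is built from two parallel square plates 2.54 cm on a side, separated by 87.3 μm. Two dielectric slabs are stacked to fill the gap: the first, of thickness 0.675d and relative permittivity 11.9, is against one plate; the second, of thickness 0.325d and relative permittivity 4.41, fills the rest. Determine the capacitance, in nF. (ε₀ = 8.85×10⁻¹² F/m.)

A = (2.54 cm)² = 6.45×10⁻⁴ m².
Stacked slabs ⇒ two capacitors in series, each with the full plate area.
C₁ = κ₁ε₀A/d₁ = 11.9 × 8.85×10⁻¹² × 6.45×10⁻⁴ / 5.89×10⁻⁵ = 1.15×10⁻⁹ F.
C₂ = κ₂ε₀A/d₂ = 4.41 × 8.85×10⁻¹² × 6.45×10⁻⁴ / 2.84×10⁻⁵ = 8.87×10⁻¹⁰ F.
C = (1/C₁ + 1/C₂)⁻¹ = 5.01×10⁻¹⁰ F.

0.501 nF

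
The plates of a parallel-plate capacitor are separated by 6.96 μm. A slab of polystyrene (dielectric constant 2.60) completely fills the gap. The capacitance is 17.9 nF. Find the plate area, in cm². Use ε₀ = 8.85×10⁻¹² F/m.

A ≈ 54.1 cm²

A = Cd/(κε₀) = 1.79×10⁻⁸ × 6.96×10⁻⁶ / (2.60 × 8.85×10⁻¹²) = 5.41×10⁻³ m².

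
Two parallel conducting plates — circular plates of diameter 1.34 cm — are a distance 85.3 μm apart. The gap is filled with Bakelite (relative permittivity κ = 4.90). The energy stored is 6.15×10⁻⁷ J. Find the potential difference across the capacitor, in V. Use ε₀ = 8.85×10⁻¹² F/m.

V ≈ 131 V

A = π(1.34/2 cm)² = 1.41×10⁻⁴ m².
C = κε₀A/d = 4.90 × 8.85×10⁻¹² × 1.41×10⁻⁴ / 8.53×10⁻⁵ = 7.17×10⁻¹¹ F.
V = √(2U/C) = √(2 × 6.15×10⁻⁷ / 7.17×10⁻¹¹) = 1.31×10² V.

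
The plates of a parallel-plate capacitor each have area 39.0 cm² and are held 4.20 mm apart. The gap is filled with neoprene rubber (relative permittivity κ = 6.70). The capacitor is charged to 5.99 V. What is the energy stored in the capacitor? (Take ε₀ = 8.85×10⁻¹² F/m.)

U ≈ 0.988 nJ

A = 39.0 cm² = 3.90×10⁻³ m².
C = κε₀A/d = 6.70 × 8.85×10⁻¹² × 3.90×10⁻³ / 4.20×10⁻³ = 5.51×10⁻¹¹ F.
U = ½CV² = ½ × 5.51×10⁻¹¹ × (5.99)² = 9.88×10⁻¹⁰ J.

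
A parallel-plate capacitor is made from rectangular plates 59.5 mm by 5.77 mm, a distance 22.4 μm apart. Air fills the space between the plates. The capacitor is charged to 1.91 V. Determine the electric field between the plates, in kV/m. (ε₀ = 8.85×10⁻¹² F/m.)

E ≈ 85.3 kV/m

E = V/d = 1.91 / 2.24×10⁻⁵ = 8.53×10⁴ V/m.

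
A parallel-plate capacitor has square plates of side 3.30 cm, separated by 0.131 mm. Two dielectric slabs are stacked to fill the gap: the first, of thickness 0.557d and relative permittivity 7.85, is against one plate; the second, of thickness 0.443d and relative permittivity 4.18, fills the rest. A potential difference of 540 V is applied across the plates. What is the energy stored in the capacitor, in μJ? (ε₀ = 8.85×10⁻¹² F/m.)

A = (3.30 cm)² = 1.09×10⁻³ m².
Stacked slabs ⇒ two capacitors in series, each with the full plate area.
C₁ = κ₁ε₀A/d₁ = 7.85 × 8.85×10⁻¹² × 1.09×10⁻³ / 7.30×10⁻⁵ = 1.04×10⁻⁹ F.
C₂ = κ₂ε₀A/d₂ = 4.18 × 8.85×10⁻¹² × 1.09×10⁻³ / 5.80×10⁻⁵ = 6.94×10⁻¹⁰ F.
C = (1/C₁ + 1/C₂)⁻¹ = 4.16×10⁻¹⁰ F.
U = ½CV² = ½ × 4.16×10⁻¹⁰ × (540)² = 6.06×10⁻⁵ J.

U ≈ 60.6 μJ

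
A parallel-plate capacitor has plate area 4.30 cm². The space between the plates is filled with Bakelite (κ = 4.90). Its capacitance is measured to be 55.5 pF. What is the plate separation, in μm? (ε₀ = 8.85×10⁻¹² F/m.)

A = 4.30 cm² = 4.30×10⁻⁴ m².
d = κε₀A/C = 4.90 × 8.85×10⁻¹² × 4.30×10⁻⁴ / 5.55×10⁻¹¹ = 3.36×10⁻⁴ m.

336 μm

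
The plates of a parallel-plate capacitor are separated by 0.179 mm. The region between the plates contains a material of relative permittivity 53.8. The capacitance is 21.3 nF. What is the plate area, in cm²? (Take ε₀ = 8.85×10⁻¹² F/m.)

A = Cd/(κε₀) = 2.13×10⁻⁸ × 1.79×10⁻⁴ / (53.8 × 8.85×10⁻¹²) = 8.01×10⁻³ m².

A ≈ 80.1 cm²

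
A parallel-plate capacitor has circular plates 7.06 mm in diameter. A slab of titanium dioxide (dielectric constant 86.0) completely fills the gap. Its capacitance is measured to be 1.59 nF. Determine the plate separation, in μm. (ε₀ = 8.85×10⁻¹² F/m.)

d ≈ 18.7 μm

A = π(7.06/2 mm)² = 3.91×10⁻⁵ m².
d = κε₀A/C = 86.0 × 8.85×10⁻¹² × 3.91×10⁻⁵ / 1.59×10⁻⁹ = 1.87×10⁻⁵ m.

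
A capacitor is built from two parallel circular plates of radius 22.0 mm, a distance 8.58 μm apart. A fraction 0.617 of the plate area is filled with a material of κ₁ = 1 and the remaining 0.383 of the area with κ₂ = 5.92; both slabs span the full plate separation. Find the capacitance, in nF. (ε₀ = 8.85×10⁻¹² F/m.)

A = π(22.0 mm)² = 1.52×10⁻³ m².
Side-by-side slabs ⇒ two capacitors in parallel, each spanning the full gap.
C₁ = κ₁ε₀A₁/d = 1.00 × 8.85×10⁻¹² × 9.38×10⁻⁴ / 8.58×10⁻⁶ = 9.68×10⁻¹⁰ F.
C₂ = κ₂ε₀A₂/d = 5.92 × 8.85×10⁻¹² × 5.82×10⁻⁴ / 8.58×10⁻⁶ = 3.56×10⁻⁹ F.
C = C₁ + C₂ = 4.52×10⁻⁹ F.

C ≈ 4.52 nF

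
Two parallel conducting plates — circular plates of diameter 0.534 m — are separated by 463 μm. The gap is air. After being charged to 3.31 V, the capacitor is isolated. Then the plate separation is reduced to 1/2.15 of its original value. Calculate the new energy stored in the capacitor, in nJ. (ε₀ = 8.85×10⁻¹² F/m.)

A = π(0.534/2 m)² = 0.224 m².
Initially C₁ = ε₀A/d = 8.85×10⁻¹² × 0.224 / 4.63×10⁻⁴ = 4.28×10⁻⁹ F.
U₁ = 2.35×10⁻⁸ J.
Isolated ⇒ Q is held fixed. C₂ = 2.15 C₁ and U = Q²/(2C), so U₂/U₁ = C₁/C₂ = 0.465.
U₂ = 0.465 × 2.35×10⁻⁸ = 1.09×10⁻⁸ J.

10.9 nJ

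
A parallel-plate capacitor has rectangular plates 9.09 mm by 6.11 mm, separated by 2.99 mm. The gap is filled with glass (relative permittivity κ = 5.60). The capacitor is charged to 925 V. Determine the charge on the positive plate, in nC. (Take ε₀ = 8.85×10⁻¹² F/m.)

Q ≈ 0.852 nC

A = 9.09 × 6.11 mm² = 5.55×10⁻⁵ m².
C = κε₀A/d = 5.60 × 8.85×10⁻¹² × 5.55×10⁻⁵ / 2.99×10⁻³ = 9.21×10⁻¹³ F.
Q = CV = 9.21×10⁻¹³ × 925 = 8.52×10⁻¹⁰ C.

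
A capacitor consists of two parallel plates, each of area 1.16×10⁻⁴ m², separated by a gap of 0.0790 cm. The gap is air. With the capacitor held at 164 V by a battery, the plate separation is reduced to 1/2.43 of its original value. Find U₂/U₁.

2.43

Battery connected ⇒ V is held fixed.
C₂ = 2.43 C₁ and U = ½CV², so U₂/U₁ = C₂/C₁ = 2.43.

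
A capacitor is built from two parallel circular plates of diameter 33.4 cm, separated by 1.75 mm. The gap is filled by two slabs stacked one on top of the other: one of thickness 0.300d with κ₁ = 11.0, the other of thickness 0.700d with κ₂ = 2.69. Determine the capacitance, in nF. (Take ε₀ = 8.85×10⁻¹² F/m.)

1.54 nF

A = π(33.4/2 cm)² = 8.76×10⁻² m².
Stacked slabs ⇒ two capacitors in series, each with the full plate area.
C₁ = κ₁ε₀A/d₁ = 11.0 × 8.85×10⁻¹² × 8.76×10⁻² / 5.25×10⁻⁴ = 1.62×10⁻⁸ F.
C₂ = κ₂ε₀A/d₂ = 2.69 × 8.85×10⁻¹² × 8.76×10⁻² / 1.22×10⁻³ = 1.70×10⁻⁹ F.
C = (1/C₁ + 1/C₂)⁻¹ = 1.54×10⁻⁹ F.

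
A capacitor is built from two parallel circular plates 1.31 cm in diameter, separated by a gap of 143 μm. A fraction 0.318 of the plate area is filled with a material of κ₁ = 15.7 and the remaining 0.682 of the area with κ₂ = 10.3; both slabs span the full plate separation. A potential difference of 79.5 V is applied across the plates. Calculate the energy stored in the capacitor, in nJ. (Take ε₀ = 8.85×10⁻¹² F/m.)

A = π(1.31/2 cm)² = 1.35×10⁻⁴ m².
Side-by-side slabs ⇒ two capacitors in parallel, each spanning the full gap.
C₁ = κ₁ε₀A₁/d = 15.7 × 8.85×10⁻¹² × 4.29×10⁻⁵ / 1.43×10⁻⁴ = 4.16×10⁻¹¹ F.
C₂ = κ₂ε₀A₂/d = 10.3 × 8.85×10⁻¹² × 9.19×10⁻⁵ / 1.43×10⁻⁴ = 5.86×10⁻¹¹ F.
C = C₁ + C₂ = 1.00×10⁻¹⁰ F.
U = ½CV² = ½ × 1.00×10⁻¹⁰ × (79.5)² = 3.17×10⁻⁷ J.

U ≈ 317 nJ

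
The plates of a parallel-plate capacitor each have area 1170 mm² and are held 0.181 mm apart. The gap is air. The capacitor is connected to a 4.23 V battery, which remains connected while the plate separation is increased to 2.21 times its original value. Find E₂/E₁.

Battery connected ⇒ V is held fixed.
E = V/d, so E₂/E₁ = d₁/d₂ = 0.452.

0.452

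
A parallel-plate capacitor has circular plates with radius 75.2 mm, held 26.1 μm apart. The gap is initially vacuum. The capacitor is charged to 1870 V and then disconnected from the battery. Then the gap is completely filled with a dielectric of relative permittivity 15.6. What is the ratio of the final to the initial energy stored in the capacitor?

Isolated ⇒ Q is held fixed.
C₂ = 15.6 C₁ and U = Q²/(2C), so U₂/U₁ = C₁/C₂ = 0.0641.

U₂/U₁ ≈ 0.0641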